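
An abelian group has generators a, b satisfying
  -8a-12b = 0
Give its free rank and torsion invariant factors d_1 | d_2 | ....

Answer: M ≅ ℤ^1 ⊕ ℤ/4

Derivation:
rank_ℚ(R)=1; free=2−1=1
SNF(R) diag = [4] → torsion [4]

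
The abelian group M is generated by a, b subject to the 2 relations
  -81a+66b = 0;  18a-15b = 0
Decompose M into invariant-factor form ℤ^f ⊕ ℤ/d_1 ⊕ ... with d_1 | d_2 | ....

Answer: M ≅ ℤ/3 ⊕ ℤ/9

Derivation:
rank_ℚ(R)=2; free=2−2=0
SNF(R) diag = [3, 9] → torsion [3, 9]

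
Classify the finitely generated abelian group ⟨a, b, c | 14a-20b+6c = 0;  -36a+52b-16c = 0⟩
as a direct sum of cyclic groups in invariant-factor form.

Answer: M ≅ ℤ^1 ⊕ ℤ/2 ⊕ ℤ/4

Derivation:
rank_ℚ(R)=2; free=3−2=1
SNF(R) diag = [2, 4] → torsion [2, 4]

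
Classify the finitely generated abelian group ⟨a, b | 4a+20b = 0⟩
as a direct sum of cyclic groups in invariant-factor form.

rank_ℚ(R)=1; free=2−1=1
SNF(R) diag = [4] → torsion [4]

Answer: M ≅ ℤ^1 ⊕ ℤ/4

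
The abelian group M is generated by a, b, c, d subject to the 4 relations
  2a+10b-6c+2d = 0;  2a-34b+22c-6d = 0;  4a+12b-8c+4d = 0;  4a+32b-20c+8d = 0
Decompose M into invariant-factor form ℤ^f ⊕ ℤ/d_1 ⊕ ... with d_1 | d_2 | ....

Answer: M ≅ ℤ/2 ⊕ ℤ/4 ⊕ ℤ/4 ⊕ ℤ/4

Derivation:
rank_ℚ(R)=4; free=4−4=0
SNF(R) diag = [2, 4, 4, 4] → torsion [2, 4, 4, 4]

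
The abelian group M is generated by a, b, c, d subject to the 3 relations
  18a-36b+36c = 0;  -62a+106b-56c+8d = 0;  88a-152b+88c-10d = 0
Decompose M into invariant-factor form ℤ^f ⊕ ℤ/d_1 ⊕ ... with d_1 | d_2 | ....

Answer: M ≅ ℤ^1 ⊕ ℤ/2 ⊕ ℤ/6 ⊕ ℤ/18

Derivation:
rank_ℚ(R)=3; free=4−3=1
SNF(R) diag = [2, 6, 18] → torsion [2, 6, 18]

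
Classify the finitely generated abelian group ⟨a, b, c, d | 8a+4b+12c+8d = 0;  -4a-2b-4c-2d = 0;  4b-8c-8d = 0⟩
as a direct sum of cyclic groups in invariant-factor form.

rank_ℚ(R)=3; free=4−3=1
SNF(R) diag = [2, 4, 4] → torsion [2, 4, 4]

Answer: M ≅ ℤ^1 ⊕ ℤ/2 ⊕ ℤ/4 ⊕ ℤ/4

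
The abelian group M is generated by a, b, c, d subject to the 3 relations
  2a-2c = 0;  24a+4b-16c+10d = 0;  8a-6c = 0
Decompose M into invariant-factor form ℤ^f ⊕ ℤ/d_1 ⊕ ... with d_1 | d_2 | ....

rank_ℚ(R)=3; free=4−3=1
SNF(R) diag = [2, 2, 2] → torsion [2, 2, 2]

Answer: M ≅ ℤ^1 ⊕ ℤ/2 ⊕ ℤ/2 ⊕ ℤ/2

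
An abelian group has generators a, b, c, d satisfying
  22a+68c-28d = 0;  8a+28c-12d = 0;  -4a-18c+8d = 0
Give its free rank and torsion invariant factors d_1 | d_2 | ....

rank_ℚ(R)=3; free=4−3=1
SNF(R) diag = [2, 2, 4] → torsion [2, 2, 4]

Answer: M ≅ ℤ^1 ⊕ ℤ/2 ⊕ ℤ/2 ⊕ ℤ/4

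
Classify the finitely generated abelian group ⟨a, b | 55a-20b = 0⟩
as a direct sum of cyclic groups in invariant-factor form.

Answer: M ≅ ℤ^1 ⊕ ℤ/5

Derivation:
rank_ℚ(R)=1; free=2−1=1
SNF(R) diag = [5] → torsion [5]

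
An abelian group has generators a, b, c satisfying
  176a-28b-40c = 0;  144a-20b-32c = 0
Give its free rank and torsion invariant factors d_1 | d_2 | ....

rank_ℚ(R)=2; free=3−2=1
SNF(R) diag = [4, 8] → torsion [4, 8]

Answer: M ≅ ℤ^1 ⊕ ℤ/4 ⊕ ℤ/8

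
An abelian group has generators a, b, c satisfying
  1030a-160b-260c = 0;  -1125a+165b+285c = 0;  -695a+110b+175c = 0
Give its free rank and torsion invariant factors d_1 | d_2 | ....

rank_ℚ(R)=3; free=3−3=0
SNF(R) diag = [5, 15, 30] → torsion [5, 15, 30]

Answer: M ≅ ℤ/5 ⊕ ℤ/15 ⊕ ℤ/30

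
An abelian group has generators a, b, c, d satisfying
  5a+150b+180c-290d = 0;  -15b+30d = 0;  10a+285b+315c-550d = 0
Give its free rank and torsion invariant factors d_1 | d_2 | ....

Answer: M ≅ ℤ^1 ⊕ ℤ/5 ⊕ ℤ/15 ⊕ ℤ/45

Derivation:
rank_ℚ(R)=3; free=4−3=1
SNF(R) diag = [5, 15, 45] → torsion [5, 15, 45]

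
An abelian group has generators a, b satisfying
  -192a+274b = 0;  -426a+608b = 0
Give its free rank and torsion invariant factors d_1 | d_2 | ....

rank_ℚ(R)=2; free=2−2=0
SNF(R) diag = [2, 6] → torsion [2, 6]

Answer: M ≅ ℤ/2 ⊕ ℤ/6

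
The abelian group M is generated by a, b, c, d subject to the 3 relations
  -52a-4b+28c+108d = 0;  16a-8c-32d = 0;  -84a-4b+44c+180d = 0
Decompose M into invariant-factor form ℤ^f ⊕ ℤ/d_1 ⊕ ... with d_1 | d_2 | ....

Answer: M ≅ ℤ^1 ⊕ ℤ/4 ⊕ ℤ/8 ⊕ ℤ/8

Derivation:
rank_ℚ(R)=3; free=4−3=1
SNF(R) diag = [4, 8, 8] → torsion [4, 8, 8]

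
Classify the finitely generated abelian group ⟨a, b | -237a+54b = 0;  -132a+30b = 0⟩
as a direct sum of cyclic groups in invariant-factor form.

rank_ℚ(R)=2; free=2−2=0
SNF(R) diag = [3, 6] → torsion [3, 6]

Answer: M ≅ ℤ/3 ⊕ ℤ/6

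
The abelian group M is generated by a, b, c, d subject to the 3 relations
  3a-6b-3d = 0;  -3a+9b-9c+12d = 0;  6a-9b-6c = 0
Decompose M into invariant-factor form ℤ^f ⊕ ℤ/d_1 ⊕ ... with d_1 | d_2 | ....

rank_ℚ(R)=3; free=4−3=1
SNF(R) diag = [3, 3, 3] → torsion [3, 3, 3]

Answer: M ≅ ℤ^1 ⊕ ℤ/3 ⊕ ℤ/3 ⊕ ℤ/3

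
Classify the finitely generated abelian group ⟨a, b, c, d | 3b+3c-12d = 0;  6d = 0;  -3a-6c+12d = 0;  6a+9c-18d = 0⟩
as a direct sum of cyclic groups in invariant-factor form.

Answer: M ≅ ℤ/3 ⊕ ℤ/3 ⊕ ℤ/3 ⊕ ℤ/6

Derivation:
rank_ℚ(R)=4; free=4−4=0
SNF(R) diag = [3, 3, 3, 6] → torsion [3, 3, 3, 6]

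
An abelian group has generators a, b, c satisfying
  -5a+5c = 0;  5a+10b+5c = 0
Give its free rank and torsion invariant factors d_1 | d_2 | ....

Answer: M ≅ ℤ^1 ⊕ ℤ/5 ⊕ ℤ/10

Derivation:
rank_ℚ(R)=2; free=3−2=1
SNF(R) diag = [5, 10] → torsion [5, 10]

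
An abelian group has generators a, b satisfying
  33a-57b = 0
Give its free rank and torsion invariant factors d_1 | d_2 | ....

rank_ℚ(R)=1; free=2−1=1
SNF(R) diag = [3] → torsion [3]

Answer: M ≅ ℤ^1 ⊕ ℤ/3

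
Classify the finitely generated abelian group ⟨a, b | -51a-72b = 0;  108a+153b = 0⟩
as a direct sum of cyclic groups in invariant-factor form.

rank_ℚ(R)=2; free=2−2=0
SNF(R) diag = [3, 9] → torsion [3, 9]

Answer: M ≅ ℤ/3 ⊕ ℤ/9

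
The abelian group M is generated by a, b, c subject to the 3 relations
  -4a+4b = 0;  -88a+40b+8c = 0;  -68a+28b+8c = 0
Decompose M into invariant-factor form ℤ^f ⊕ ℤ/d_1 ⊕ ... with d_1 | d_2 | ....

Answer: M ≅ ℤ/4 ⊕ ℤ/8 ⊕ ℤ/8

Derivation:
rank_ℚ(R)=3; free=3−3=0
SNF(R) diag = [4, 8, 8] → torsion [4, 8, 8]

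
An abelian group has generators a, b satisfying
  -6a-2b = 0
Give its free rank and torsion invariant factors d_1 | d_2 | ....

Answer: M ≅ ℤ^1 ⊕ ℤ/2

Derivation:
rank_ℚ(R)=1; free=2−1=1
SNF(R) diag = [2] → torsion [2]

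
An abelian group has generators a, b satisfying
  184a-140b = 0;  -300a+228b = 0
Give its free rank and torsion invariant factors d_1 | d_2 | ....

rank_ℚ(R)=2; free=2−2=0
SNF(R) diag = [4, 12] → torsion [4, 12]

Answer: M ≅ ℤ/4 ⊕ ℤ/12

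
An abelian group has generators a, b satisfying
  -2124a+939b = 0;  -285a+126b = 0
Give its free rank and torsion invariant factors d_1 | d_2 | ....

rank_ℚ(R)=2; free=2−2=0
SNF(R) diag = [3, 3] → torsion [3, 3]

Answer: M ≅ ℤ/3 ⊕ ℤ/3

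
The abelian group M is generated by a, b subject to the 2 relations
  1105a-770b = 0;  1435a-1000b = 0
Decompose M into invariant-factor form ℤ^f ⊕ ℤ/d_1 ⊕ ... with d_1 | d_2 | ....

rank_ℚ(R)=2; free=2−2=0
SNF(R) diag = [5, 10] → torsion [5, 10]

Answer: M ≅ ℤ/5 ⊕ ℤ/10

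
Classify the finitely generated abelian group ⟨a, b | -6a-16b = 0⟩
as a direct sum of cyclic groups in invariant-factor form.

Answer: M ≅ ℤ^1 ⊕ ℤ/2

Derivation:
rank_ℚ(R)=1; free=2−1=1
SNF(R) diag = [2] → torsion [2]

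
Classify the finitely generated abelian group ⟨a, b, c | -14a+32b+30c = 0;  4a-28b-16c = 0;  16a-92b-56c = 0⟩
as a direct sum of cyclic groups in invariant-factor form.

rank_ℚ(R)=3; free=3−3=0
SNF(R) diag = [2, 4, 4] → torsion [2, 4, 4]

Answer: M ≅ ℤ/2 ⊕ ℤ/4 ⊕ ℤ/4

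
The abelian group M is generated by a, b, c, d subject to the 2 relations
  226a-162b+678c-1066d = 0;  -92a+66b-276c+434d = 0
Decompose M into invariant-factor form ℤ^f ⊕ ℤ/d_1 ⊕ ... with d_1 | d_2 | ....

Answer: M ≅ ℤ^2 ⊕ ℤ/2 ⊕ ℤ/6

Derivation:
rank_ℚ(R)=2; free=4−2=2
SNF(R) diag = [2, 6] → torsion [2, 6]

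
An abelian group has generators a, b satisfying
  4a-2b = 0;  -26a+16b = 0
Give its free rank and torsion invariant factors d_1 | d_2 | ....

Answer: M ≅ ℤ/2 ⊕ ℤ/6

Derivation:
rank_ℚ(R)=2; free=2−2=0
SNF(R) diag = [2, 6] → torsion [2, 6]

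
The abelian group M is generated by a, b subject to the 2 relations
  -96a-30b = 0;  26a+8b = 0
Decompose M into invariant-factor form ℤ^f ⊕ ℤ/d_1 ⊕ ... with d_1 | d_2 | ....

Answer: M ≅ ℤ/2 ⊕ ℤ/6

Derivation:
rank_ℚ(R)=2; free=2−2=0
SNF(R) diag = [2, 6] → torsion [2, 6]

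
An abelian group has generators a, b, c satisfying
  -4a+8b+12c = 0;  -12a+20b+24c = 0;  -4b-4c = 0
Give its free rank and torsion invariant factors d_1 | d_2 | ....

Answer: M ≅ ℤ/4 ⊕ ℤ/4 ⊕ ℤ/8

Derivation:
rank_ℚ(R)=3; free=3−3=0
SNF(R) diag = [4, 4, 8] → torsion [4, 4, 8]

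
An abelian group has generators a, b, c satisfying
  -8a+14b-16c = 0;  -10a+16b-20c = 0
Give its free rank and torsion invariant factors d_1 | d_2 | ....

rank_ℚ(R)=2; free=3−2=1
SNF(R) diag = [2, 6] → torsion [2, 6]

Answer: M ≅ ℤ^1 ⊕ ℤ/2 ⊕ ℤ/6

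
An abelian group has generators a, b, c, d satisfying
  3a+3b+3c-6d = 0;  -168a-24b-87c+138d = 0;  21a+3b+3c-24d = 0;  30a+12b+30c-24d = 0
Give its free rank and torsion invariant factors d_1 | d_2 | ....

Answer: M ≅ ℤ/3 ⊕ ℤ/9 ⊕ ℤ/18 ⊕ ℤ/18

Derivation:
rank_ℚ(R)=4; free=4−4=0
SNF(R) diag = [3, 9, 18, 18] → torsion [3, 9, 18, 18]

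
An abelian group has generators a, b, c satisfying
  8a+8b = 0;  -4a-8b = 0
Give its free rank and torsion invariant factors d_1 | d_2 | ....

rank_ℚ(R)=2; free=3−2=1
SNF(R) diag = [4, 8] → torsion [4, 8]

Answer: M ≅ ℤ^1 ⊕ ℤ/4 ⊕ ℤ/8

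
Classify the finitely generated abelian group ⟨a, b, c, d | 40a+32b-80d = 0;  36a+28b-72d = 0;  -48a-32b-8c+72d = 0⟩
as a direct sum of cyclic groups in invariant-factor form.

Answer: M ≅ ℤ^1 ⊕ ℤ/4 ⊕ ℤ/8 ⊕ ℤ/8

Derivation:
rank_ℚ(R)=3; free=4−3=1
SNF(R) diag = [4, 8, 8] → torsion [4, 8, 8]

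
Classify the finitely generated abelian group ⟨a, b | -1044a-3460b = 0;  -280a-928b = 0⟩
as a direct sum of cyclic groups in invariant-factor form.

rank_ℚ(R)=2; free=2−2=0
SNF(R) diag = [4, 8] → torsion [4, 8]

Answer: M ≅ ℤ/4 ⊕ ℤ/8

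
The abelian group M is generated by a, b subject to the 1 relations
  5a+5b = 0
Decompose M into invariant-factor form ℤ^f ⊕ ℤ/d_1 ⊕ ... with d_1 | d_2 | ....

rank_ℚ(R)=1; free=2−1=1
SNF(R) diag = [5] → torsion [5]

Answer: M ≅ ℤ^1 ⊕ ℤ/5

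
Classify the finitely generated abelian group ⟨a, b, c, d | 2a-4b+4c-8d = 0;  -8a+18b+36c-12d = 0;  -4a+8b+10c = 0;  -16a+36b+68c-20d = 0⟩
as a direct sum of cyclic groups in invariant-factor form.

rank_ℚ(R)=4; free=4−4=0
SNF(R) diag = [2, 2, 2, 4] → torsion [2, 2, 2, 4]

Answer: M ≅ ℤ/2 ⊕ ℤ/2 ⊕ ℤ/2 ⊕ ℤ/4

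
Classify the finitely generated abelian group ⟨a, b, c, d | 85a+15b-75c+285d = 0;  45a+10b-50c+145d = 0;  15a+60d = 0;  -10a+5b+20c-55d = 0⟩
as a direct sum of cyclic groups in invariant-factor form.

rank_ℚ(R)=4; free=4−4=0
SNF(R) diag = [5, 5, 15, 45] → torsion [5, 5, 15, 45]

Answer: M ≅ ℤ/5 ⊕ ℤ/5 ⊕ ℤ/15 ⊕ ℤ/45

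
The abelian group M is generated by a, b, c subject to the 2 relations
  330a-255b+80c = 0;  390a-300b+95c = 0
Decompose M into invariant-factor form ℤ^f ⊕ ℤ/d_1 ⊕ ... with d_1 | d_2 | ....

rank_ℚ(R)=2; free=3−2=1
SNF(R) diag = [5, 15] → torsion [5, 15]

Answer: M ≅ ℤ^1 ⊕ ℤ/5 ⊕ ℤ/15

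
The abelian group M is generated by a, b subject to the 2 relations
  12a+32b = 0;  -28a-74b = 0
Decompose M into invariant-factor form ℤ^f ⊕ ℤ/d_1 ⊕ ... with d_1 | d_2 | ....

Answer: M ≅ ℤ/2 ⊕ ℤ/4

Derivation:
rank_ℚ(R)=2; free=2−2=0
SNF(R) diag = [2, 4] → torsion [2, 4]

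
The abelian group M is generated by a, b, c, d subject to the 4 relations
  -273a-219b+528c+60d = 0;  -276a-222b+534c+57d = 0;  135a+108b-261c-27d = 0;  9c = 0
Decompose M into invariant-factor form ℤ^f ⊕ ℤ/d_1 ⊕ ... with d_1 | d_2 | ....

rank_ℚ(R)=4; free=4−4=0
SNF(R) diag = [3, 9, 9, 27] → torsion [3, 9, 9, 27]

Answer: M ≅ ℤ/3 ⊕ ℤ/9 ⊕ ℤ/9 ⊕ ℤ/27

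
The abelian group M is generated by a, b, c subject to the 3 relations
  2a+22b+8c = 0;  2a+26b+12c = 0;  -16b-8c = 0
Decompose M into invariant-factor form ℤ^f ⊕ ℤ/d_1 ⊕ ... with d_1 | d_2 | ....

Answer: M ≅ ℤ/2 ⊕ ℤ/4 ⊕ ℤ/8

Derivation:
rank_ℚ(R)=3; free=3−3=0
SNF(R) diag = [2, 4, 8] → torsion [2, 4, 8]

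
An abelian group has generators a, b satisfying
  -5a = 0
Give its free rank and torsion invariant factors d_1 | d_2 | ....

Answer: M ≅ ℤ^1 ⊕ ℤ/5

Derivation:
rank_ℚ(R)=1; free=2−1=1
SNF(R) diag = [5] → torsion [5]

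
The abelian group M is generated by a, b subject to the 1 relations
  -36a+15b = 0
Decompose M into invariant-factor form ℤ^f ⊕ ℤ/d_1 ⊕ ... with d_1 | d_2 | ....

Answer: M ≅ ℤ^1 ⊕ ℤ/3

Derivation:
rank_ℚ(R)=1; free=2−1=1
SNF(R) diag = [3] → torsion [3]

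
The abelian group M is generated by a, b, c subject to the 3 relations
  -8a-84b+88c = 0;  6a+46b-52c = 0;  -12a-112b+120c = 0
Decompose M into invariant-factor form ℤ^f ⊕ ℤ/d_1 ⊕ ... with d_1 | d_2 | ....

Answer: M ≅ ℤ/2 ⊕ ℤ/4 ⊕ ℤ/8

Derivation:
rank_ℚ(R)=3; free=3−3=0
SNF(R) diag = [2, 4, 8] → torsion [2, 4, 8]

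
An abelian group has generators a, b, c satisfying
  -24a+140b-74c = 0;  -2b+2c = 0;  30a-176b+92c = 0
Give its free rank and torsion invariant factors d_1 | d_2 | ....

rank_ℚ(R)=3; free=3−3=0
SNF(R) diag = [2, 6, 6] → torsion [2, 6, 6]

Answer: M ≅ ℤ/2 ⊕ ℤ/6 ⊕ ℤ/6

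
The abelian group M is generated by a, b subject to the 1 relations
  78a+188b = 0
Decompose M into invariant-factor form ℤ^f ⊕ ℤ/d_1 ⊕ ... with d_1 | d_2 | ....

Answer: M ≅ ℤ^1 ⊕ ℤ/2

Derivation:
rank_ℚ(R)=1; free=2−1=1
SNF(R) diag = [2] → torsion [2]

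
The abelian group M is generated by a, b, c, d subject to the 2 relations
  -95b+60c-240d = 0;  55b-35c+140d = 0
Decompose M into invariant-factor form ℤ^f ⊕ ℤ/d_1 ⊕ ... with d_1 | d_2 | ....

rank_ℚ(R)=2; free=4−2=2
SNF(R) diag = [5, 5] → torsion [5, 5]

Answer: M ≅ ℤ^2 ⊕ ℤ/5 ⊕ ℤ/5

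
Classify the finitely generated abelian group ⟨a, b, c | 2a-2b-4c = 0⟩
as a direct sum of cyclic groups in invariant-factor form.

rank_ℚ(R)=1; free=3−1=2
SNF(R) diag = [2] → torsion [2]

Answer: M ≅ ℤ^2 ⊕ ℤ/2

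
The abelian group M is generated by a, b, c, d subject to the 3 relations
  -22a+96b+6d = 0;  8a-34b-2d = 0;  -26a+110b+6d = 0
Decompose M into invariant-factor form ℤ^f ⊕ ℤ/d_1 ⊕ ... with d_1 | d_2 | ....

Answer: M ≅ ℤ^1 ⊕ ℤ/2 ⊕ ℤ/2 ⊕ ℤ/2

Derivation:
rank_ℚ(R)=3; free=4−3=1
SNF(R) diag = [2, 2, 2] → torsion [2, 2, 2]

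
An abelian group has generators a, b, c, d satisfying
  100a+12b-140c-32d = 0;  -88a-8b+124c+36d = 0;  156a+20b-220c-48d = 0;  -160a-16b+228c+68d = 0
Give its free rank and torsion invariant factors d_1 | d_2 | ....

Answer: M ≅ ℤ/4 ⊕ ℤ/4 ⊕ ℤ/8 ⊕ ℤ/16

Derivation:
rank_ℚ(R)=4; free=4−4=0
SNF(R) diag = [4, 4, 8, 16] → torsion [4, 4, 8, 16]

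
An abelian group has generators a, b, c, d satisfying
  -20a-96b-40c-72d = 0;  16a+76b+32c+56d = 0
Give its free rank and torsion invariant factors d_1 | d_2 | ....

Answer: M ≅ ℤ^2 ⊕ ℤ/4 ⊕ ℤ/4

Derivation:
rank_ℚ(R)=2; free=4−2=2
SNF(R) diag = [4, 4] → torsion [4, 4]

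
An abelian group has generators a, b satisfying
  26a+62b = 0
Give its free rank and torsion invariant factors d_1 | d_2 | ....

Answer: M ≅ ℤ^1 ⊕ ℤ/2

Derivation:
rank_ℚ(R)=1; free=2−1=1
SNF(R) diag = [2] → torsion [2]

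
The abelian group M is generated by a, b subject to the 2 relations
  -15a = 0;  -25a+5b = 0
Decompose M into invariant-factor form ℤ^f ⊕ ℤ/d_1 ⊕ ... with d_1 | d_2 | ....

rank_ℚ(R)=2; free=2−2=0
SNF(R) diag = [5, 15] → torsion [5, 15]

Answer: M ≅ ℤ/5 ⊕ ℤ/15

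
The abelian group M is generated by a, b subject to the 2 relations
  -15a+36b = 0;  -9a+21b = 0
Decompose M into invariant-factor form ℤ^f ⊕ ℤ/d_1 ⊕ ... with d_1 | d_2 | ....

Answer: M ≅ ℤ/3 ⊕ ℤ/3

Derivation:
rank_ℚ(R)=2; free=2−2=0
SNF(R) diag = [3, 3] → torsion [3, 3]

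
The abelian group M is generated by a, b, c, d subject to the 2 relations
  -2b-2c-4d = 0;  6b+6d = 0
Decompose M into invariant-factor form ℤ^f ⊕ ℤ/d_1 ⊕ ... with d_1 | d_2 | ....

rank_ℚ(R)=2; free=4−2=2
SNF(R) diag = [2, 6] → torsion [2, 6]

Answer: M ≅ ℤ^2 ⊕ ℤ/2 ⊕ ℤ/6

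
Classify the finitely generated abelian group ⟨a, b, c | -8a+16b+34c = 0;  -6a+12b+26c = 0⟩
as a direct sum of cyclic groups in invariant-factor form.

Answer: M ≅ ℤ^1 ⊕ ℤ/2 ⊕ ℤ/2

Derivation:
rank_ℚ(R)=2; free=3−2=1
SNF(R) diag = [2, 2] → torsion [2, 2]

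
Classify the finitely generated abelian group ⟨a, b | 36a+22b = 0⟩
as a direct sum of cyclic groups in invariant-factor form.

rank_ℚ(R)=1; free=2−1=1
SNF(R) diag = [2] → torsion [2]

Answer: M ≅ ℤ^1 ⊕ ℤ/2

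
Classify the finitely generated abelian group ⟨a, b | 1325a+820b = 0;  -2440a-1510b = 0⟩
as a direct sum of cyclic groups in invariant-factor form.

Answer: M ≅ ℤ/5 ⊕ ℤ/10

Derivation:
rank_ℚ(R)=2; free=2−2=0
SNF(R) diag = [5, 10] → torsion [5, 10]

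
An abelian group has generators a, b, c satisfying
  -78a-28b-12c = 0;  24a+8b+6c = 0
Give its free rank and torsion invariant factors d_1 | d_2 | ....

rank_ℚ(R)=2; free=3−2=1
SNF(R) diag = [2, 6] → torsion [2, 6]

Answer: M ≅ ℤ^1 ⊕ ℤ/2 ⊕ ℤ/6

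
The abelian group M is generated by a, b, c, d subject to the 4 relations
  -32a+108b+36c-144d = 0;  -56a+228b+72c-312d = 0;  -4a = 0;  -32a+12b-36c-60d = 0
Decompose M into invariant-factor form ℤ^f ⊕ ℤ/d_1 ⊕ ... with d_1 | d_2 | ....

rank_ℚ(R)=4; free=4−4=0
SNF(R) diag = [4, 12, 36, 36] → torsion [4, 12, 36, 36]

Answer: M ≅ ℤ/4 ⊕ ℤ/12 ⊕ ℤ/36 ⊕ ℤ/36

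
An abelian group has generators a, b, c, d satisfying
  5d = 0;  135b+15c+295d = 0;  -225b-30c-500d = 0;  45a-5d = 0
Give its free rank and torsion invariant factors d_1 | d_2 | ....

Answer: M ≅ ℤ/5 ⊕ ℤ/15 ⊕ ℤ/45 ⊕ ℤ/45

Derivation:
rank_ℚ(R)=4; free=4−4=0
SNF(R) diag = [5, 15, 45, 45] → torsion [5, 15, 45, 45]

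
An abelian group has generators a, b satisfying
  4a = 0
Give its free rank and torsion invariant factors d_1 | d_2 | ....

rank_ℚ(R)=1; free=2−1=1
SNF(R) diag = [4] → torsion [4]

Answer: M ≅ ℤ^1 ⊕ ℤ/4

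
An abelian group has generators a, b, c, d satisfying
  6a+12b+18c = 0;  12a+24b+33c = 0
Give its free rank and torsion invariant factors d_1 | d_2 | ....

rank_ℚ(R)=2; free=4−2=2
SNF(R) diag = [3, 6] → torsion [3, 6]

Answer: M ≅ ℤ^2 ⊕ ℤ/3 ⊕ ℤ/6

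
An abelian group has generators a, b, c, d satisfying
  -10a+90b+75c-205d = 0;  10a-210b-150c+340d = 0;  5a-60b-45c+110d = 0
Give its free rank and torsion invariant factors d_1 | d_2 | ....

rank_ℚ(R)=3; free=4−3=1
SNF(R) diag = [5, 15, 30] → torsion [5, 15, 30]

Answer: M ≅ ℤ^1 ⊕ ℤ/5 ⊕ ℤ/15 ⊕ ℤ/30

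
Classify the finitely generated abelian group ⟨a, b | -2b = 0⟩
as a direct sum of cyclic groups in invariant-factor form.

Answer: M ≅ ℤ^1 ⊕ ℤ/2

Derivation:
rank_ℚ(R)=1; free=2−1=1
SNF(R) diag = [2] → torsion [2]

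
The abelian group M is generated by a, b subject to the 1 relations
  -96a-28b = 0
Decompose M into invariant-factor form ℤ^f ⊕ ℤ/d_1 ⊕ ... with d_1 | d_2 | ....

Answer: M ≅ ℤ^1 ⊕ ℤ/4

Derivation:
rank_ℚ(R)=1; free=2−1=1
SNF(R) diag = [4] → torsion [4]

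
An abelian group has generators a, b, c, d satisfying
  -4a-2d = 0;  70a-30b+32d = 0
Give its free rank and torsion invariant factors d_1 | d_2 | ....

Answer: M ≅ ℤ^2 ⊕ ℤ/2 ⊕ ℤ/6

Derivation:
rank_ℚ(R)=2; free=4−2=2
SNF(R) diag = [2, 6] → torsion [2, 6]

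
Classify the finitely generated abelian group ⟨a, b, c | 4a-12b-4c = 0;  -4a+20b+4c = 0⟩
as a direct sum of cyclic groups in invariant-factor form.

Answer: M ≅ ℤ^1 ⊕ ℤ/4 ⊕ ℤ/8

Derivation:
rank_ℚ(R)=2; free=3−2=1
SNF(R) diag = [4, 8] → torsion [4, 8]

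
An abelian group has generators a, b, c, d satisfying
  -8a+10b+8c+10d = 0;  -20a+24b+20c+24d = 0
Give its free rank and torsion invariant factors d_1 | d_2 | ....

rank_ℚ(R)=2; free=4−2=2
SNF(R) diag = [2, 4] → torsion [2, 4]

Answer: M ≅ ℤ^2 ⊕ ℤ/2 ⊕ ℤ/4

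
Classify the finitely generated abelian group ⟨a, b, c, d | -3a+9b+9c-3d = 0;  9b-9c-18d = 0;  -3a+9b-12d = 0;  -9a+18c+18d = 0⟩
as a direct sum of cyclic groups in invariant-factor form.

rank_ℚ(R)=4; free=4−4=0
SNF(R) diag = [3, 9, 9, 9] → torsion [3, 9, 9, 9]

Answer: M ≅ ℤ/3 ⊕ ℤ/9 ⊕ ℤ/9 ⊕ ℤ/9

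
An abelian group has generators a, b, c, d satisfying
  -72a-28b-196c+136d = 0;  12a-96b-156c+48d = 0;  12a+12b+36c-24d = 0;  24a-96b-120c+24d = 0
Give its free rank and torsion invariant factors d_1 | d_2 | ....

rank_ℚ(R)=4; free=4−4=0
SNF(R) diag = [4, 12, 12, 24] → torsion [4, 12, 12, 24]

Answer: M ≅ ℤ/4 ⊕ ℤ/12 ⊕ ℤ/12 ⊕ ℤ/24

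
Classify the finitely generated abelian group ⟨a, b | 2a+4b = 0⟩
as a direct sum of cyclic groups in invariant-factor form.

rank_ℚ(R)=1; free=2−1=1
SNF(R) diag = [2] → torsion [2]

Answer: M ≅ ℤ^1 ⊕ ℤ/2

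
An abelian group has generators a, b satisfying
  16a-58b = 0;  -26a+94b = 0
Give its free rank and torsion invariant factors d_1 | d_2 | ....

rank_ℚ(R)=2; free=2−2=0
SNF(R) diag = [2, 2] → torsion [2, 2]

Answer: M ≅ ℤ/2 ⊕ ℤ/2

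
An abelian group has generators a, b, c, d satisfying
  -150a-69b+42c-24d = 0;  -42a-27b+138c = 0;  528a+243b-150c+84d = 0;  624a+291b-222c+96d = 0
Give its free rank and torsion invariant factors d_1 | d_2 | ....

Answer: M ≅ ℤ/3 ⊕ ℤ/6 ⊕ ℤ/12 ⊕ ℤ/36

Derivation:
rank_ℚ(R)=4; free=4−4=0
SNF(R) diag = [3, 6, 12, 36] → torsion [3, 6, 12, 36]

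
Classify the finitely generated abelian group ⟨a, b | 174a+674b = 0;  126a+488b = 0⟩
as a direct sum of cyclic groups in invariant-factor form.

rank_ℚ(R)=2; free=2−2=0
SNF(R) diag = [2, 6] → torsion [2, 6]

Answer: M ≅ ℤ/2 ⊕ ℤ/6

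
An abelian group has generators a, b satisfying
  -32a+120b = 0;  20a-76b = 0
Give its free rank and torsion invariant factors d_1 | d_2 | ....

rank_ℚ(R)=2; free=2−2=0
SNF(R) diag = [4, 8] → torsion [4, 8]

Answer: M ≅ ℤ/4 ⊕ ℤ/8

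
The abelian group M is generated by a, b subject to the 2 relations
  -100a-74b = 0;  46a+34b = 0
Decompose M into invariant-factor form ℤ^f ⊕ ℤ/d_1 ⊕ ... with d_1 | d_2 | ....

rank_ℚ(R)=2; free=2−2=0
SNF(R) diag = [2, 2] → torsion [2, 2]

Answer: M ≅ ℤ/2 ⊕ ℤ/2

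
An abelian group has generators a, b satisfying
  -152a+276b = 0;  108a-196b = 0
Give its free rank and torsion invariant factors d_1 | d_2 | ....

Answer: M ≅ ℤ/4 ⊕ ℤ/4

Derivation:
rank_ℚ(R)=2; free=2−2=0
SNF(R) diag = [4, 4] → torsion [4, 4]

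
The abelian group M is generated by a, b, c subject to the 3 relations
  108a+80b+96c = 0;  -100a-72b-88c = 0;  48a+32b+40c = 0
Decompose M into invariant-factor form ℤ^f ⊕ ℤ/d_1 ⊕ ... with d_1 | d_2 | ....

Answer: M ≅ ℤ/4 ⊕ ℤ/8 ⊕ ℤ/8

Derivation:
rank_ℚ(R)=3; free=3−3=0
SNF(R) diag = [4, 8, 8] → torsion [4, 8, 8]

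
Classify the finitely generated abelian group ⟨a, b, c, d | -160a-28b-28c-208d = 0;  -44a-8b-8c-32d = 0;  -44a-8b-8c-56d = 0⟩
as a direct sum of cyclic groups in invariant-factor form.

Answer: M ≅ ℤ^1 ⊕ ℤ/4 ⊕ ℤ/12 ⊕ ℤ/24

Derivation:
rank_ℚ(R)=3; free=4−3=1
SNF(R) diag = [4, 12, 24] → torsion [4, 12, 24]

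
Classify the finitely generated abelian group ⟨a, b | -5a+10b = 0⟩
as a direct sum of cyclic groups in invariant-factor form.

Answer: M ≅ ℤ^1 ⊕ ℤ/5

Derivation:
rank_ℚ(R)=1; free=2−1=1
SNF(R) diag = [5] → torsion [5]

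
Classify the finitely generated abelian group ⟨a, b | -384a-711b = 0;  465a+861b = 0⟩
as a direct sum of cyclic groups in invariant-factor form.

rank_ℚ(R)=2; free=2−2=0
SNF(R) diag = [3, 3] → torsion [3, 3]

Answer: M ≅ ℤ/3 ⊕ ℤ/3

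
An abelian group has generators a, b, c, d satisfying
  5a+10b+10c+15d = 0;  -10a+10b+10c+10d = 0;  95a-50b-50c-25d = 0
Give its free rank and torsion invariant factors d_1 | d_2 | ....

Answer: M ≅ ℤ^1 ⊕ ℤ/5 ⊕ ℤ/10 ⊕ ℤ/30

Derivation:
rank_ℚ(R)=3; free=4−3=1
SNF(R) diag = [5, 10, 30] → torsion [5, 10, 30]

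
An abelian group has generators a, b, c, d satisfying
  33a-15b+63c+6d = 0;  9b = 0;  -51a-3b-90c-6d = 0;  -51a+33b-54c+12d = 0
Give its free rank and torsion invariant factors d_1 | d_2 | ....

rank_ℚ(R)=4; free=4−4=0
SNF(R) diag = [3, 9, 9, 18] → torsion [3, 9, 9, 18]

Answer: M ≅ ℤ/3 ⊕ ℤ/9 ⊕ ℤ/9 ⊕ ℤ/18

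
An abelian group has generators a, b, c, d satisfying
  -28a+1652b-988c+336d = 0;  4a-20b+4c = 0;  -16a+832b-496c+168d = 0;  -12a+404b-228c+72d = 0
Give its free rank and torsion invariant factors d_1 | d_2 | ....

Answer: M ≅ ℤ/4 ⊕ ℤ/8 ⊕ ℤ/24 ⊕ ℤ/72

Derivation:
rank_ℚ(R)=4; free=4−4=0
SNF(R) diag = [4, 8, 24, 72] → torsion [4, 8, 24, 72]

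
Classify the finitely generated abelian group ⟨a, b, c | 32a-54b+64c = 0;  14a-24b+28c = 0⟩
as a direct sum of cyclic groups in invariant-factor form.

Answer: M ≅ ℤ^1 ⊕ ℤ/2 ⊕ ℤ/6

Derivation:
rank_ℚ(R)=2; free=3−2=1
SNF(R) diag = [2, 6] → torsion [2, 6]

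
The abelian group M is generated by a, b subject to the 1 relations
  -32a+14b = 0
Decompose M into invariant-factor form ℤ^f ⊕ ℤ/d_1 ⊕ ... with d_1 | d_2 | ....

Answer: M ≅ ℤ^1 ⊕ ℤ/2

Derivation:
rank_ℚ(R)=1; free=2−1=1
SNF(R) diag = [2] → torsion [2]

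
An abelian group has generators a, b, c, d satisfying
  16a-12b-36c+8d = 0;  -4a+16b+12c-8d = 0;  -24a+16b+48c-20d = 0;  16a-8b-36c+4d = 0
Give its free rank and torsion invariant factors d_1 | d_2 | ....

rank_ℚ(R)=4; free=4−4=0
SNF(R) diag = [4, 4, 4, 12] → torsion [4, 4, 4, 12]

Answer: M ≅ ℤ/4 ⊕ ℤ/4 ⊕ ℤ/4 ⊕ ℤ/12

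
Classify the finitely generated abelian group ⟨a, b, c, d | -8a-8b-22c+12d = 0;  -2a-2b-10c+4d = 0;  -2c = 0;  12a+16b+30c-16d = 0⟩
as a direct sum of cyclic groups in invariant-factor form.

Answer: M ≅ ℤ/2 ⊕ ℤ/2 ⊕ ℤ/4 ⊕ ℤ/4

Derivation:
rank_ℚ(R)=4; free=4−4=0
SNF(R) diag = [2, 2, 4, 4] → torsion [2, 2, 4, 4]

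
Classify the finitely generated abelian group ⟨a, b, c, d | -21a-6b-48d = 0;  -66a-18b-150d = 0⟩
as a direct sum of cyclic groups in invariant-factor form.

rank_ℚ(R)=2; free=4−2=2
SNF(R) diag = [3, 6] → torsion [3, 6]

Answer: M ≅ ℤ^2 ⊕ ℤ/3 ⊕ ℤ/6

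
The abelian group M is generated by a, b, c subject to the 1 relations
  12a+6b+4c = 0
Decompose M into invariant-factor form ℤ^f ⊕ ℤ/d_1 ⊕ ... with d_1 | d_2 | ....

Answer: M ≅ ℤ^2 ⊕ ℤ/2

Derivation:
rank_ℚ(R)=1; free=3−1=2
SNF(R) diag = [2] → torsion [2]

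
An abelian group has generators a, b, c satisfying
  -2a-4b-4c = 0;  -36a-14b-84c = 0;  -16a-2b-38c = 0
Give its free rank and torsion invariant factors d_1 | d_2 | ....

rank_ℚ(R)=3; free=3−3=0
SNF(R) diag = [2, 2, 6] → torsion [2, 2, 6]

Answer: M ≅ ℤ/2 ⊕ ℤ/2 ⊕ ℤ/6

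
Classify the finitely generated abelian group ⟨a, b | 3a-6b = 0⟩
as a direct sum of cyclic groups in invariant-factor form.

Answer: M ≅ ℤ^1 ⊕ ℤ/3

Derivation:
rank_ℚ(R)=1; free=2−1=1
SNF(R) diag = [3] → torsion [3]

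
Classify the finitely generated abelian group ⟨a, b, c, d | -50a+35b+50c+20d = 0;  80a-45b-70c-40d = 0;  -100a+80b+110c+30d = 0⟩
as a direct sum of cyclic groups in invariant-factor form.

rank_ℚ(R)=3; free=4−3=1
SNF(R) diag = [5, 10, 10] → torsion [5, 10, 10]

Answer: M ≅ ℤ^1 ⊕ ℤ/5 ⊕ ℤ/10 ⊕ ℤ/10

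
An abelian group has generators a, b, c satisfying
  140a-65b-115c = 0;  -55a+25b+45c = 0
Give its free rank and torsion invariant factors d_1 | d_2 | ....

Answer: M ≅ ℤ^1 ⊕ ℤ/5 ⊕ ℤ/5

Derivation:
rank_ℚ(R)=2; free=3−2=1
SNF(R) diag = [5, 5] → torsion [5, 5]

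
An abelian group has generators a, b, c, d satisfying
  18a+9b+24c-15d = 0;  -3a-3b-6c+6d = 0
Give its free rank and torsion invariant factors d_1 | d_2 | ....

Answer: M ≅ ℤ^2 ⊕ ℤ/3 ⊕ ℤ/3

Derivation:
rank_ℚ(R)=2; free=4−2=2
SNF(R) diag = [3, 3] → torsion [3, 3]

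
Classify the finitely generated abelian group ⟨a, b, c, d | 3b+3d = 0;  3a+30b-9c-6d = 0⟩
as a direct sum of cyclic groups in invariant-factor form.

rank_ℚ(R)=2; free=4−2=2
SNF(R) diag = [3, 3] → torsion [3, 3]

Answer: M ≅ ℤ^2 ⊕ ℤ/3 ⊕ ℤ/3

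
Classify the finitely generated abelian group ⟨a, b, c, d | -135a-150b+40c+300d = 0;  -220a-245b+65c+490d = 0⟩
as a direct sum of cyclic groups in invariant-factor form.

rank_ℚ(R)=2; free=4−2=2
SNF(R) diag = [5, 5] → torsion [5, 5]

Answer: M ≅ ℤ^2 ⊕ ℤ/5 ⊕ ℤ/5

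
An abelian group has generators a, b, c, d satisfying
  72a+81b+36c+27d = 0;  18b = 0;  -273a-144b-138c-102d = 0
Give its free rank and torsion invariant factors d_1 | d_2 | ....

rank_ℚ(R)=3; free=4−3=1
SNF(R) diag = [3, 9, 18] → torsion [3, 9, 18]

Answer: M ≅ ℤ^1 ⊕ ℤ/3 ⊕ ℤ/9 ⊕ ℤ/18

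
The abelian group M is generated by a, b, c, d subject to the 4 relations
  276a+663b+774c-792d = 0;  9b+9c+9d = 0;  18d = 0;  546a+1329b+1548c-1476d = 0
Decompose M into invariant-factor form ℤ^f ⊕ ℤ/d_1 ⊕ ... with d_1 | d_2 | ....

rank_ℚ(R)=4; free=4−4=0
SNF(R) diag = [3, 9, 18, 54] → torsion [3, 9, 18, 54]

Answer: M ≅ ℤ/3 ⊕ ℤ/9 ⊕ ℤ/18 ⊕ ℤ/54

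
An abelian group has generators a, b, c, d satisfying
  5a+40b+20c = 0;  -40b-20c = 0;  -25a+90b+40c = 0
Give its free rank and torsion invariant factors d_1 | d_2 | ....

Answer: M ≅ ℤ^1 ⊕ ℤ/5 ⊕ ℤ/10 ⊕ ℤ/20

Derivation:
rank_ℚ(R)=3; free=4−3=1
SNF(R) diag = [5, 10, 20] → torsion [5, 10, 20]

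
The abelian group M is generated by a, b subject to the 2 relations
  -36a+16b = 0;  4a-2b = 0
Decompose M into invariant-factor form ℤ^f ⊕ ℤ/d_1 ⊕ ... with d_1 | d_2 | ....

Answer: M ≅ ℤ/2 ⊕ ℤ/4

Derivation:
rank_ℚ(R)=2; free=2−2=0
SNF(R) diag = [2, 4] → torsion [2, 4]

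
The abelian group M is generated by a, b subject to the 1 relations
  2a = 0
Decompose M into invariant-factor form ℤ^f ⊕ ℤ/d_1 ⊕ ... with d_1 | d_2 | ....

Answer: M ≅ ℤ^1 ⊕ ℤ/2

Derivation:
rank_ℚ(R)=1; free=2−1=1
SNF(R) diag = [2] → torsion [2]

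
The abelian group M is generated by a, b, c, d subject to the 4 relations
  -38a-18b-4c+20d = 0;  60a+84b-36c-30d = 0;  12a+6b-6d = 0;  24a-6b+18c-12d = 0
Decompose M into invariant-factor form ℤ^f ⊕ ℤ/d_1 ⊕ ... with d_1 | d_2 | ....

rank_ℚ(R)=4; free=4−4=0
SNF(R) diag = [2, 6, 18, 18] → torsion [2, 6, 18, 18]

Answer: M ≅ ℤ/2 ⊕ ℤ/6 ⊕ ℤ/18 ⊕ ℤ/18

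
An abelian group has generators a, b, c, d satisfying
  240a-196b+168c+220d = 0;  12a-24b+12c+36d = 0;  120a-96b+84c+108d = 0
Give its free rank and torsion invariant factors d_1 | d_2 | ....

rank_ℚ(R)=3; free=4−3=1
SNF(R) diag = [4, 12, 36] → torsion [4, 12, 36]

Answer: M ≅ ℤ^1 ⊕ ℤ/4 ⊕ ℤ/12 ⊕ ℤ/36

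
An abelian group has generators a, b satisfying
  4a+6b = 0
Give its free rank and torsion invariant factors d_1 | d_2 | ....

Answer: M ≅ ℤ^1 ⊕ ℤ/2

Derivation:
rank_ℚ(R)=1; free=2−1=1
SNF(R) diag = [2] → torsion [2]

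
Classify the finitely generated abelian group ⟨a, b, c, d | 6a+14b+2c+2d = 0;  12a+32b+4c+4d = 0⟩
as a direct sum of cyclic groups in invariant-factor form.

Answer: M ≅ ℤ^2 ⊕ ℤ/2 ⊕ ℤ/4

Derivation:
rank_ℚ(R)=2; free=4−2=2
SNF(R) diag = [2, 4] → torsion [2, 4]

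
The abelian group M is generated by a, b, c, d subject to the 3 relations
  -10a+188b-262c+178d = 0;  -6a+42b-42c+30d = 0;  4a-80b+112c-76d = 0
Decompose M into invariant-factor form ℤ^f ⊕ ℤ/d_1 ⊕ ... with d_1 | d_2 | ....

rank_ℚ(R)=3; free=4−3=1
SNF(R) diag = [2, 6, 12] → torsion [2, 6, 12]

Answer: M ≅ ℤ^1 ⊕ ℤ/2 ⊕ ℤ/6 ⊕ ℤ/12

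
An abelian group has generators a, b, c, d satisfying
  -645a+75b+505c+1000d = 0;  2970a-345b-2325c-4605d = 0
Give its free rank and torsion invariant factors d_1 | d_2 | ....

rank_ℚ(R)=2; free=4−2=2
SNF(R) diag = [5, 15] → torsion [5, 15]

Answer: M ≅ ℤ^2 ⊕ ℤ/5 ⊕ ℤ/15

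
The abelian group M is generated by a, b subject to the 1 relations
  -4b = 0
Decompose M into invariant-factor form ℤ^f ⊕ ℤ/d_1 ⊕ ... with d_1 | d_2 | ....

rank_ℚ(R)=1; free=2−1=1
SNF(R) diag = [4] → torsion [4]

Answer: M ≅ ℤ^1 ⊕ ℤ/4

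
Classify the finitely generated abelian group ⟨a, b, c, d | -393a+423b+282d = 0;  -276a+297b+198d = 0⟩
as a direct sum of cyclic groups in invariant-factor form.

rank_ℚ(R)=2; free=4−2=2
SNF(R) diag = [3, 3] → torsion [3, 3]

Answer: M ≅ ℤ^2 ⊕ ℤ/3 ⊕ ℤ/3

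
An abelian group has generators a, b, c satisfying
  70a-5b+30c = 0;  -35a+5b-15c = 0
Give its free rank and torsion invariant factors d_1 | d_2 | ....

rank_ℚ(R)=2; free=3−2=1
SNF(R) diag = [5, 5] → torsion [5, 5]

Answer: M ≅ ℤ^1 ⊕ ℤ/5 ⊕ ℤ/5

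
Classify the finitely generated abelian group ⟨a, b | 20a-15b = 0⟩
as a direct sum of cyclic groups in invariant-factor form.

rank_ℚ(R)=1; free=2−1=1
SNF(R) diag = [5] → torsion [5]

Answer: M ≅ ℤ^1 ⊕ ℤ/5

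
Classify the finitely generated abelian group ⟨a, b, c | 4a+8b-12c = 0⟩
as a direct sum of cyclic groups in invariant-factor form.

Answer: M ≅ ℤ^2 ⊕ ℤ/4

Derivation:
rank_ℚ(R)=1; free=3−1=2
SNF(R) diag = [4] → torsion [4]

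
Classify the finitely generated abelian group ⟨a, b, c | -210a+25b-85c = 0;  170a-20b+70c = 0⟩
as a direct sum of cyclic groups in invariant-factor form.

rank_ℚ(R)=2; free=3−2=1
SNF(R) diag = [5, 10] → torsion [5, 10]

Answer: M ≅ ℤ^1 ⊕ ℤ/5 ⊕ ℤ/10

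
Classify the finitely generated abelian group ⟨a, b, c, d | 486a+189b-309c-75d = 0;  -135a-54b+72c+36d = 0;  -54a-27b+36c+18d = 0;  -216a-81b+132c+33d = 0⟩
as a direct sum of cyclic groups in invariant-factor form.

Answer: M ≅ ℤ/3 ⊕ ℤ/9 ⊕ ℤ/27 ⊕ ℤ/27

Derivation:
rank_ℚ(R)=4; free=4−4=0
SNF(R) diag = [3, 9, 27, 27] → torsion [3, 9, 27, 27]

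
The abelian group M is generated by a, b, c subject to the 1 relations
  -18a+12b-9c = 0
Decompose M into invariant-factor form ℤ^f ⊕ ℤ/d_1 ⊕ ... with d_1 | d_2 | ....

Answer: M ≅ ℤ^2 ⊕ ℤ/3

Derivation:
rank_ℚ(R)=1; free=3−1=2
SNF(R) diag = [3] → torsion [3]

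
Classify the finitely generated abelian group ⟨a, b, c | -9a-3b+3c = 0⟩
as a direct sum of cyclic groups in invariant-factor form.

rank_ℚ(R)=1; free=3−1=2
SNF(R) diag = [3] → torsion [3]

Answer: M ≅ ℤ^2 ⊕ ℤ/3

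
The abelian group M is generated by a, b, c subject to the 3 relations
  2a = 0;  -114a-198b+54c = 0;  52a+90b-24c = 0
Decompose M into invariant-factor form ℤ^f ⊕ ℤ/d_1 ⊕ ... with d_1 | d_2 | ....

rank_ℚ(R)=3; free=3−3=0
SNF(R) diag = [2, 6, 18] → torsion [2, 6, 18]

Answer: M ≅ ℤ/2 ⊕ ℤ/6 ⊕ ℤ/18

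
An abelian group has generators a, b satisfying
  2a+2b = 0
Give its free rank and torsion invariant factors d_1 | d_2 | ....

Answer: M ≅ ℤ^1 ⊕ ℤ/2

Derivation:
rank_ℚ(R)=1; free=2−1=1
SNF(R) diag = [2] → torsion [2]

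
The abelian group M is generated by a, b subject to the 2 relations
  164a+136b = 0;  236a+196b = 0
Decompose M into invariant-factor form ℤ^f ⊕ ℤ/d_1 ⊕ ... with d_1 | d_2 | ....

Answer: M ≅ ℤ/4 ⊕ ℤ/12

Derivation:
rank_ℚ(R)=2; free=2−2=0
SNF(R) diag = [4, 12] → torsion [4, 12]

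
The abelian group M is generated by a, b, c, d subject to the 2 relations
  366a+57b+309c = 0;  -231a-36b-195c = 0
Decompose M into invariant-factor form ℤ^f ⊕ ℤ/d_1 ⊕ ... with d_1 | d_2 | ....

rank_ℚ(R)=2; free=4−2=2
SNF(R) diag = [3, 3] → torsion [3, 3]

Answer: M ≅ ℤ^2 ⊕ ℤ/3 ⊕ ℤ/3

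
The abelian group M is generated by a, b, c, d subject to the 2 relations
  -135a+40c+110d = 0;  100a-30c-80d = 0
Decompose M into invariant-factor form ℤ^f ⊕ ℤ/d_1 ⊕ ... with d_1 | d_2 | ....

Answer: M ≅ ℤ^2 ⊕ ℤ/5 ⊕ ℤ/10

Derivation:
rank_ℚ(R)=2; free=4−2=2
SNF(R) diag = [5, 10] → torsion [5, 10]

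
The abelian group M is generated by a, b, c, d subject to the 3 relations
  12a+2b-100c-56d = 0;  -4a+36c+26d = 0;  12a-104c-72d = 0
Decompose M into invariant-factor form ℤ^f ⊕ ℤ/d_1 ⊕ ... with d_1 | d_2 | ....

rank_ℚ(R)=3; free=4−3=1
SNF(R) diag = [2, 2, 4] → torsion [2, 2, 4]

Answer: M ≅ ℤ^1 ⊕ ℤ/2 ⊕ ℤ/2 ⊕ ℤ/4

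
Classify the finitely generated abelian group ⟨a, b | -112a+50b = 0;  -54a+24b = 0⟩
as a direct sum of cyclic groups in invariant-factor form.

Answer: M ≅ ℤ/2 ⊕ ℤ/6

Derivation:
rank_ℚ(R)=2; free=2−2=0
SNF(R) diag = [2, 6] → torsion [2, 6]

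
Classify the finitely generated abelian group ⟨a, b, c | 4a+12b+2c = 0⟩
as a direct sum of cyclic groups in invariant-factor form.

rank_ℚ(R)=1; free=3−1=2
SNF(R) diag = [2] → torsion [2]

Answer: M ≅ ℤ^2 ⊕ ℤ/2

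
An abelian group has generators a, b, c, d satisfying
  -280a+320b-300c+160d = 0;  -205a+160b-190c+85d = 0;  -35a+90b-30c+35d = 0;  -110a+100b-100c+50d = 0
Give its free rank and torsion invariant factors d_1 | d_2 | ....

Answer: M ≅ ℤ/5 ⊕ ℤ/10 ⊕ ℤ/20 ⊕ ℤ/60

Derivation:
rank_ℚ(R)=4; free=4−4=0
SNF(R) diag = [5, 10, 20, 60] → torsion [5, 10, 20, 60]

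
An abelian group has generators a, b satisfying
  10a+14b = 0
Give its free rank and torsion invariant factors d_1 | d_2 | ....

rank_ℚ(R)=1; free=2−1=1
SNF(R) diag = [2] → torsion [2]

Answer: M ≅ ℤ^1 ⊕ ℤ/2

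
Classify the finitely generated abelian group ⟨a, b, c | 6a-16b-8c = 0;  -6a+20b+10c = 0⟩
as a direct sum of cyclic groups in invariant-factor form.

rank_ℚ(R)=2; free=3−2=1
SNF(R) diag = [2, 6] → torsion [2, 6]

Answer: M ≅ ℤ^1 ⊕ ℤ/2 ⊕ ℤ/6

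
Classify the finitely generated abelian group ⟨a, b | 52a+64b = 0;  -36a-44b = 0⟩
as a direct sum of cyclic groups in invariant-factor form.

rank_ℚ(R)=2; free=2−2=0
SNF(R) diag = [4, 4] → torsion [4, 4]

Answer: M ≅ ℤ/4 ⊕ ℤ/4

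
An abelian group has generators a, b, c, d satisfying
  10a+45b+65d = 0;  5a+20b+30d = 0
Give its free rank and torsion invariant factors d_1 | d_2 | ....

Answer: M ≅ ℤ^2 ⊕ ℤ/5 ⊕ ℤ/5

Derivation:
rank_ℚ(R)=2; free=4−2=2
SNF(R) diag = [5, 5] → torsion [5, 5]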